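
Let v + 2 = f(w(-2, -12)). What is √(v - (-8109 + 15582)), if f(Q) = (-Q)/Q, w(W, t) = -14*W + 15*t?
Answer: 2*I*√1869 ≈ 86.464*I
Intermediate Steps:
f(Q) = -1
v = -3 (v = -2 - 1 = -3)
√(v - (-8109 + 15582)) = √(-3 - (-8109 + 15582)) = √(-3 - 1*7473) = √(-3 - 7473) = √(-7476) = 2*I*√1869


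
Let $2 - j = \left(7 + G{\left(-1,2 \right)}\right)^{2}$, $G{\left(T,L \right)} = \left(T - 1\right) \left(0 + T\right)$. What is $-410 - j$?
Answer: $-331$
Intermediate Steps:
$G{\left(T,L \right)} = T \left(-1 + T\right)$ ($G{\left(T,L \right)} = \left(-1 + T\right) T = T \left(-1 + T\right)$)
$j = -79$ ($j = 2 - \left(7 - \left(-1 - 1\right)\right)^{2} = 2 - \left(7 - -2\right)^{2} = 2 - \left(7 + 2\right)^{2} = 2 - 9^{2} = 2 - 81 = -79$)
$-410 - j = -410 - -79 = -410 + 79 = -331$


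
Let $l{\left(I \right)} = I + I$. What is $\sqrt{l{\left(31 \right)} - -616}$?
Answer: $\sqrt{678} \approx 26.038$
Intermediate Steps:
$l{\left(I \right)} = 2 I$
$\sqrt{l{\left(31 \right)} - -616} = \sqrt{2 \cdot 31 - -616} = \sqrt{62 + \left(-8 + 624\right)} = \sqrt{62 + 616} = \sqrt{678}$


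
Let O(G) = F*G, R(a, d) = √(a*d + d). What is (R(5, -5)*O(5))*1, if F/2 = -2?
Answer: -20*I*√30 ≈ -109.54*I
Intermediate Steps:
R(a, d) = √(d + a*d)
F = -4 (F = 2*(-2) = -4)
O(G) = -4*G
(R(5, -5)*O(5))*1 = (√(-5*(1 + 5))*(-4*5))*1 = (√(-5*6)*(-20))*1 = (√(-30)*(-20))*1 = ((I*√30)*(-20))*1 = -20*I*√30*1 = -20*I*√30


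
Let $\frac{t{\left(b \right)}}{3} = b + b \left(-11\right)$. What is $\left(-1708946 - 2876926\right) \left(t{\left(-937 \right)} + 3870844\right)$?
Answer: $-17880103977888$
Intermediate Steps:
$t{\left(b \right)} = - 30 b$ ($t{\left(b \right)} = 3 \left(b + b \left(-11\right)\right) = 3 \left(b - 11 b\right) = 3 \left(- 10 b\right) = - 30 b$)
$\left(-1708946 - 2876926\right) \left(t{\left(-937 \right)} + 3870844\right) = \left(-1708946 - 2876926\right) \left(\left(-30\right) \left(-937\right) + 3870844\right) = - 4585872 \left(28110 + 3870844\right) = \left(-4585872\right) 3898954 = -17880103977888$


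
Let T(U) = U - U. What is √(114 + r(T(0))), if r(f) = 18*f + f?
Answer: √114 ≈ 10.677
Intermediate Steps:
T(U) = 0
r(f) = 19*f
√(114 + r(T(0))) = √(114 + 19*0) = √(114 + 0) = √114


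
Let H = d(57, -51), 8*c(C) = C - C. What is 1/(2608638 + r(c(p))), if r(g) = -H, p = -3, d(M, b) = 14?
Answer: 1/2608624 ≈ 3.8334e-7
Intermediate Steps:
c(C) = 0 (c(C) = (C - C)/8 = (⅛)*0 = 0)
H = 14
r(g) = -14 (r(g) = -1*14 = -14)
1/(2608638 + r(c(p))) = 1/(2608638 - 14) = 1/2608624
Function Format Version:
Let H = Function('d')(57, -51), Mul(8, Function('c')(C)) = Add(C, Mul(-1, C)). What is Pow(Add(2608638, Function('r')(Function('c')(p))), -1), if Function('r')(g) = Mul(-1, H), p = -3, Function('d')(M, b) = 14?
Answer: Rational(1, 2608624) ≈ 3.8334e-7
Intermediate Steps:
Function('c')(C) = 0 (Function('c')(C) = Mul(Rational(1, 8), Add(C, Mul(-1, C))) = Mul(Rational(1, 8), 0) = 0)
H = 14
Function('r')(g) = -14 (Function('r')(g) = Mul(-1, 14) = -14)
Pow(Add(2608638, Function('r')(Function('c')(p))), -1) = Pow(Add(2608638, -14), -1) = Pow(2608624, -1) = Rational(1, 2608624)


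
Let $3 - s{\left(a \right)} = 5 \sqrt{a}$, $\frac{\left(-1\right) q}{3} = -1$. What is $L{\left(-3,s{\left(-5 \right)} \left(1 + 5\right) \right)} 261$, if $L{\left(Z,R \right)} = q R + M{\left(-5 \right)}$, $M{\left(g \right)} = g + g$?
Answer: $11484 - 23490 i \sqrt{5} \approx 11484.0 - 52525.0 i$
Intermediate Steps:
$q = 3$ ($q = \left(-3\right) \left(-1\right) = 3$)
$s{\left(a \right)} = 3 - 5 \sqrt{a}$
$M{\left(g \right)} = 2 g$
$L{\left(Z,R \right)} = -10 + 3 R$ ($L{\left(Z,R \right)} = 3 R + 2 \left(-5\right) = 3 R - 10 = -10 + 3 R$)
$L{\left(-3,s{\left(-5 \right)} \left(1 + 5\right) \right)} 261 = \left(-10 + 3 \left(3 - 5 \sqrt{-5}\right) \left(1 + 5\right)\right) 261 = \left(-10 + 3 \left(3 - 5 i \sqrt{5}\right) 6\right) 261 = \left(-10 + 3 \left(18 - 30 i \sqrt{5}\right)\right) 261 = \left(-10 + \left(54 - 90 i \sqrt{5}\right)\right) 261 = \left(44 - 90 i \sqrt{5}\right) 261 = 11484 - 23490 i \sqrt{5}$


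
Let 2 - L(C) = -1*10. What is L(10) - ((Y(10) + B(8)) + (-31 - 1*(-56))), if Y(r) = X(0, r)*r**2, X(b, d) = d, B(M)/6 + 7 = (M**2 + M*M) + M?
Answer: -1787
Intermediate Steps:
B(M) = -42 + 6*M + 12*M**2 (B(M) = -42 + 6*((M**2 + M*M) + M) = -42 + 6*((M**2 + M**2) + M) = -42 + 6*(2*M**2 + M) = -42 + 6*(M + 2*M**2) = -42 + (6*M + 12*M**2) = -42 + 6*M + 12*M**2)
Y(r) = r**3 (Y(r) = r*r**2 = r**3)
L(C) = 12 (L(C) = 2 - (-1)*10 = 2 - 1*(-10) = 2 + 10 = 12)
L(10) - ((Y(10) + B(8)) + (-31 - 1*(-56))) = 12 - ((10**3 + (-42 + 6*8 + 12*8**2)) + (-31 - 1*(-56))) = 12 - ((1000 + (-42 + 48 + 12*64)) + (-31 + 56)) = 12 - ((1000 + (-42 + 48 + 768)) + 25) = 12 - ((1000 + 774) + 25) = 12 - (1774 + 25) = 12 - 1*1799 = 12 - 1799 = -1787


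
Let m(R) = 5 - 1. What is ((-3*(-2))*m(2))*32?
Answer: 768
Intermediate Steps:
m(R) = 4
((-3*(-2))*m(2))*32 = (-3*(-2)*4)*32 = (6*4)*32 = 24*32 = 768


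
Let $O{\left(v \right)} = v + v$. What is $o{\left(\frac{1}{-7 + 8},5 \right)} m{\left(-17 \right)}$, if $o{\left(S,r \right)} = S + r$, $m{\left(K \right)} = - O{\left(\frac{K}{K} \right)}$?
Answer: $-12$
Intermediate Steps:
$O{\left(v \right)} = 2 v$
$m{\left(K \right)} = -2$ ($m{\left(K \right)} = - 2 \frac{K}{K} = - 2 \cdot 1 = \left(-1\right) 2 = -2$)
$o{\left(\frac{1}{-7 + 8},5 \right)} m{\left(-17 \right)} = \left(\frac{1}{-7 + 8} + 5\right) \left(-2\right) = \left(1^{-1} + 5\right) \left(-2\right) = \left(1 + 5\right) \left(-2\right) = 6 \left(-2\right) = -12$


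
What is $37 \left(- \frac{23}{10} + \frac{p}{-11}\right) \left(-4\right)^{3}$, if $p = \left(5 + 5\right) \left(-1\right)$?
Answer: $\frac{181152}{55} \approx 3293.7$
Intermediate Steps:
$p = -10$ ($p = 10 \left(-1\right) = -10$)
$37 \left(- \frac{23}{10} + \frac{p}{-11}\right) \left(-4\right)^{3} = 37 \left(- \frac{23}{10} - \frac{10}{-11}\right) \left(-4\right)^{3} = 37 \left(\left(-23\right) \frac{1}{10} - - \frac{10}{11}\right) \left(-64\right) = 37 \left(- \frac{23}{10} + \frac{10}{11}\right) \left(-64\right) = 37 \left(- \frac{153}{110}\right) \left(-64\right) = \left(- \frac{5661}{110}\right) \left(-64\right) = \frac{181152}{55}$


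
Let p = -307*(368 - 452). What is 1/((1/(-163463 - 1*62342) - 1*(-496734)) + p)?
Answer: 225805/117988080209 ≈ 1.9138e-6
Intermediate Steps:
p = 25788 (p = -307*(-84) = 25788)
1/((1/(-163463 - 1*62342) - 1*(-496734)) + p) = 1/((1/(-163463 - 1*62342) - 1*(-496734)) + 25788) = 1/((1/(-163463 - 62342) + 496734) + 25788) = 1/((1/(-225805) + 496734) + 25788) = 1/((-1/225805 + 496734) + 25788) = 1/(112165020869/225805 + 25788) = 1/(117988080209/225805) = 225805/117988080209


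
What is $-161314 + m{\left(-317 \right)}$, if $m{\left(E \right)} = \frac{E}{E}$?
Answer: $-161313$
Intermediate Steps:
$m{\left(E \right)} = 1$
$-161314 + m{\left(-317 \right)} = -161314 + 1 = -161313$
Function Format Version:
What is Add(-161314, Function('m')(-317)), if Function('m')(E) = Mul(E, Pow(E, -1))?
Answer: -161313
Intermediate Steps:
Function('m')(E) = 1
Add(-161314, Function('m')(-317)) = Add(-161314, 1) = -161313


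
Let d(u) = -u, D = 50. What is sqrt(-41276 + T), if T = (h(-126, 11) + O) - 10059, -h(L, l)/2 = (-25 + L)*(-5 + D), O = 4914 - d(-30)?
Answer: I*sqrt(32861) ≈ 181.28*I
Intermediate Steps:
O = 4884 (O = 4914 - (-1)*(-30) = 4914 - 1*30 = 4914 - 30 = 4884)
h(L, l) = 2250 - 90*L (h(L, l) = -2*(-25 + L)*(-5 + 50) = -2*(-25 + L)*45 = -2*(-1125 + 45*L) = 2250 - 90*L)
T = 8415 (T = ((2250 - 90*(-126)) + 4884) - 10059 = ((2250 + 11340) + 4884) - 10059 = (13590 + 4884) - 10059 = 18474 - 10059 = 8415)
sqrt(-41276 + T) = sqrt(-41276 + 8415) = sqrt(-32861) = I*sqrt(32861)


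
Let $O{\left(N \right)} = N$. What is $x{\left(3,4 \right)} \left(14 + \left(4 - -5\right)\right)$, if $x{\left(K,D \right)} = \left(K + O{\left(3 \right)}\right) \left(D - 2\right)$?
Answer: $276$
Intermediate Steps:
$x{\left(K,D \right)} = \left(-2 + D\right) \left(3 + K\right)$ ($x{\left(K,D \right)} = \left(K + 3\right) \left(D - 2\right) = \left(3 + K\right) \left(-2 + D\right) = \left(-2 + D\right) \left(3 + K\right)$)
$x{\left(3,4 \right)} \left(14 + \left(4 - -5\right)\right) = \left(-6 - 6 + 3 \cdot 4 + 4 \cdot 3\right) \left(14 + \left(4 - -5\right)\right) = \left(-6 - 6 + 12 + 12\right) \left(14 + \left(4 + 5\right)\right) = 12 \left(14 + 9\right) = 12 \cdot 23 = 276$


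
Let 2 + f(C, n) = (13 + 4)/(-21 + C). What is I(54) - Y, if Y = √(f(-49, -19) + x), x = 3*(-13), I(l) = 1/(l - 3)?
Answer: 1/51 - I*√202090/70 ≈ 0.019608 - 6.4221*I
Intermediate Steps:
I(l) = 1/(-3 + l)
f(C, n) = -2 + 17/(-21 + C) (f(C, n) = -2 + (13 + 4)/(-21 + C) = -2 + 17/(-21 + C))
x = -39
Y = I*√202090/70 (Y = √((59 - 2*(-49))/(-21 - 49) - 39) = √((59 + 98)/(-70) - 39) = √(-1/70*157 - 39) = √(-157/70 - 39) = √(-2887/70) = I*√202090/70 ≈ 6.4221*I)
I(54) - Y = 1/(-3 + 54) - I*√202090/70 = 1/51 - I*√202090/70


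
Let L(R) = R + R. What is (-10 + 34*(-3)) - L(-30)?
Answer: -52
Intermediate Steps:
L(R) = 2*R
(-10 + 34*(-3)) - L(-30) = (-10 + 34*(-3)) - 2*(-30) = (-10 - 102) - 1*(-60) = -112 + 60 = -52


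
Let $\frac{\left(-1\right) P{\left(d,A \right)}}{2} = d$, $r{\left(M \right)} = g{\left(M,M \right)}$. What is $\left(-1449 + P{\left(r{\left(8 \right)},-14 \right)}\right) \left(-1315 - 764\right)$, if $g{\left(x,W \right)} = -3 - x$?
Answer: $2966733$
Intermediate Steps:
$r{\left(M \right)} = -3 - M$
$P{\left(d,A \right)} = - 2 d$
$\left(-1449 + P{\left(r{\left(8 \right)},-14 \right)}\right) \left(-1315 - 764\right) = \left(-1449 - 2 \left(-3 - 8\right)\right) \left(-1315 - 764\right) = \left(-1449 - 2 \left(-3 - 8\right)\right) \left(-2079\right) = \left(-1449 - -22\right) \left(-2079\right) = \left(-1449 + 22\right) \left(-2079\right) = \left(-1427\right) \left(-2079\right) = 2966733$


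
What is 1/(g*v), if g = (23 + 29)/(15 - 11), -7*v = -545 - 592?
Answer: 7/14781 ≈ 0.00047358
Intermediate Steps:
v = 1137/7 (v = -(-545 - 592)/7 = -⅐*(-1137) = 1137/7 ≈ 162.43)
g = 13 (g = 52/4 = 52*(¼) = 13)
1/(g*v) = 1/(13*(1137/7)) = 1/(14781/7) = 7/14781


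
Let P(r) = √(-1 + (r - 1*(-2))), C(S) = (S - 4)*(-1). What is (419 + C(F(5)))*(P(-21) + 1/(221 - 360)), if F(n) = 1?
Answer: -422/139 + 844*I*√5 ≈ -3.036 + 1887.2*I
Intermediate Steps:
C(S) = 4 - S (C(S) = (-4 + S)*(-1) = 4 - S)
P(r) = √(1 + r) (P(r) = √(-1 + (r + 2)) = √(-1 + (2 + r)) = √(1 + r))
(419 + C(F(5)))*(P(-21) + 1/(221 - 360)) = (419 + (4 - 1*1))*(√(1 - 21) + 1/(221 - 360)) = (419 + (4 - 1))*(√(-20) + 1/(-139)) = (419 + 3)*(2*I*√5 - 1/139) = 422*(-1/139 + 2*I*√5) = -422/139 + 844*I*√5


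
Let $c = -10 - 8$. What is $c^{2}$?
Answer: $324$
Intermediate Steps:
$c = -18$
$c^{2} = \left(-18\right)^{2} = 324$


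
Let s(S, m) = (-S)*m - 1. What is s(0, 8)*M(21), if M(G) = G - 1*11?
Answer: -10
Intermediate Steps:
s(S, m) = -1 - S*m (s(S, m) = -S*m - 1 = -1 - S*m)
M(G) = -11 + G (M(G) = G - 11 = -11 + G)
s(0, 8)*M(21) = (-1 - 1*0*8)*(-11 + 21) = (-1 + 0)*10 = -1*10 = -10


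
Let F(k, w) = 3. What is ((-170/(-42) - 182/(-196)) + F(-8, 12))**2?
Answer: 112225/1764 ≈ 63.620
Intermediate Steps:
((-170/(-42) - 182/(-196)) + F(-8, 12))**2 = ((-170/(-42) - 182/(-196)) + 3)**2 = ((-170*(-1/42) - 182*(-1/196)) + 3)**2 = ((85/21 + 13/14) + 3)**2 = (209/42 + 3)**2 = (335/42)**2 = 112225/1764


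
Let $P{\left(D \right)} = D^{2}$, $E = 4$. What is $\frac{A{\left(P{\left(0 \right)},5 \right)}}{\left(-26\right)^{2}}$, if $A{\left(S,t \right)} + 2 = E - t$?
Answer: $- \frac{3}{676} \approx -0.0044379$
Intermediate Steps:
$A{\left(S,t \right)} = 2 - t$ ($A{\left(S,t \right)} = -2 - \left(-4 + t\right) = 2 - t$)
$\frac{A{\left(P{\left(0 \right)},5 \right)}}{\left(-26\right)^{2}} = \frac{2 - 5}{\left(-26\right)^{2}} = \frac{2 - 5}{676} = \left(-3\right) \frac{1}{676} = - \frac{3}{676}$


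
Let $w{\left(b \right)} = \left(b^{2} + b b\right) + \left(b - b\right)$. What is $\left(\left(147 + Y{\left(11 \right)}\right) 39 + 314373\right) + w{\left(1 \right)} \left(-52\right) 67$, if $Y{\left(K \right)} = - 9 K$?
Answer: $309277$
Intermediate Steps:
$w{\left(b \right)} = 2 b^{2}$ ($w{\left(b \right)} = \left(b^{2} + b^{2}\right) + 0 = 2 b^{2} + 0 = 2 b^{2}$)
$\left(\left(147 + Y{\left(11 \right)}\right) 39 + 314373\right) + w{\left(1 \right)} \left(-52\right) 67 = \left(\left(147 - 99\right) 39 + 314373\right) + 2 \cdot 1^{2} \left(-52\right) 67 = \left(\left(147 - 99\right) 39 + 314373\right) + 2 \cdot 1 \left(-52\right) 67 = \left(48 \cdot 39 + 314373\right) + 2 \left(-52\right) 67 = \left(1872 + 314373\right) - 6968 = 316245 - 6968 = 309277$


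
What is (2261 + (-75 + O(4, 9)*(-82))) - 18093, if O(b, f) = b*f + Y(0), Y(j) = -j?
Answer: -18859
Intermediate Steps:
O(b, f) = b*f (O(b, f) = b*f - 1*0 = b*f + 0 = b*f)
(2261 + (-75 + O(4, 9)*(-82))) - 18093 = (2261 + (-75 + (4*9)*(-82))) - 18093 = (2261 + (-75 + 36*(-82))) - 18093 = (2261 + (-75 - 2952)) - 18093 = (2261 - 3027) - 18093 = -766 - 18093 = -18859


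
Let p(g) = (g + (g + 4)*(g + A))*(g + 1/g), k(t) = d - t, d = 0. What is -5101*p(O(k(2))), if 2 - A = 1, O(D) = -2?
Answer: -51010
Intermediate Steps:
k(t) = -t (k(t) = 0 - t = -t)
A = 1 (A = 2 - 1*1 = 2 - 1 = 1)
p(g) = (g + 1/g)*(g + (1 + g)*(4 + g)) (p(g) = (g + (g + 4)*(g + 1))*(g + 1/g) = (g + (4 + g)*(1 + g))*(g + 1/g) = (g + (1 + g)*(4 + g))*(g + 1/g) = (g + 1/g)*(g + (1 + g)*(4 + g)))
-5101*p(O(k(2))) = -5101*(6 + (-2)³ + 4/(-2) + 5*(-2) + 6*(-2)²) = -5101*(6 - 8 + 4*(-½) - 10 + 6*4) = -5101*(6 - 8 - 2 - 10 + 24) = -5101*10 = -51010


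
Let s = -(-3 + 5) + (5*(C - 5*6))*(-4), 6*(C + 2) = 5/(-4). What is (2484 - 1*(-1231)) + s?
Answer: 26143/6 ≈ 4357.2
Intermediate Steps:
C = -53/24 (C = -2 + (5/(-4))/6 = -2 + (5*(-¼))/6 = -2 + (⅙)*(-5/4) = -2 - 5/24 = -53/24 ≈ -2.2083)
s = 3853/6 (s = -(-3 + 5) + (5*(-53/24 - 5*6))*(-4) = -1*2 + (5*(-53/24 - 30))*(-4) = -2 + (5*(-773/24))*(-4) = -2 - 3865/24*(-4) = -2 + 3865/6 = 3853/6 ≈ 642.17)
(2484 - 1*(-1231)) + s = (2484 - 1*(-1231)) + 3853/6 = (2484 + 1231) + 3853/6 = 3715 + 3853/6 = 26143/6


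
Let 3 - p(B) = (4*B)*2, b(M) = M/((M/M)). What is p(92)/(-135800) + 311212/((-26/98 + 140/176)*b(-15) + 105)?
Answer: 18223659309371/5682822600 ≈ 3206.8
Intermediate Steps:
b(M) = M (b(M) = M/1 = M*1 = M)
p(B) = 3 - 8*B (p(B) = 3 - 4*B*2 = 3 - 8*B)
p(92)/(-135800) + 311212/((-26/98 + 140/176)*b(-15) + 105) = (3 - 8*92)/(-135800) + 311212/((-26/98 + 140/176)*(-15) + 105) = (3 - 736)*(-1/135800) + 311212/((-26*1/98 + 140*(1/176))*(-15) + 105) = -733*(-1/135800) + 311212/((-13/49 + 35/44)*(-15) + 105) = 733/135800 + 311212/((1143/2156)*(-15) + 105) = 733/135800 + 311212/(-17145/2156 + 105) = 733/135800 + 311212/(209235/2156) = 733/135800 + 311212*(2156/209235) = 733/135800 + 670973072/209235 = 18223659309371/5682822600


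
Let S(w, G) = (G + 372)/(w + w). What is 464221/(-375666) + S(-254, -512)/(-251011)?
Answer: -116524680961/94296298326 ≈ -1.2357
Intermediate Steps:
S(w, G) = (372 + G)/(2*w) (S(w, G) = (372 + G)/((2*w)) = (372 + G)*(1/(2*w)) = (372 + G)/(2*w))
464221/(-375666) + S(-254, -512)/(-251011) = 464221/(-375666) + ((½)*(372 - 512)/(-254))/(-251011) = 464221*(-1/375666) + ((½)*(-1/254)*(-140))*(-1/251011) = -464221/375666 + (35/127)*(-1/251011) = -464221/375666 - 35/31878397 = -116524680961/94296298326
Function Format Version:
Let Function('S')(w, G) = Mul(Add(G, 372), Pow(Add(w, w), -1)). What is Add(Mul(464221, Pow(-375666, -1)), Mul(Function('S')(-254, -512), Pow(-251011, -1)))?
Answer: Rational(-116524680961, 94296298326) ≈ -1.2357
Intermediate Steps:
Function('S')(w, G) = Mul(Rational(1, 2), Pow(w, -1), Add(372, G)) (Function('S')(w, G) = Mul(Add(372, G), Pow(Mul(2, w), -1)) = Mul(Add(372, G), Mul(Rational(1, 2), Pow(w, -1))) = Mul(Rational(1, 2), Pow(w, -1), Add(372, G)))
Add(Mul(464221, Pow(-375666, -1)), Mul(Function('S')(-254, -512), Pow(-251011, -1))) = Add(Mul(464221, Pow(-375666, -1)), Mul(Mul(Rational(1, 2), Pow(-254, -1), Add(372, -512)), Pow(-251011, -1))) = Add(Mul(464221, Rational(-1, 375666)), Mul(Mul(Rational(1, 2), Rational(-1, 254), -140), Rational(-1, 251011))) = Add(Rational(-464221, 375666), Mul(Rational(35, 127), Rational(-1, 251011))) = Add(Rational(-464221, 375666), Rational(-35, 31878397)) = Rational(-116524680961, 94296298326)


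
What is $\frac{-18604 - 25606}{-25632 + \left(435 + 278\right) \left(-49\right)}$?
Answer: $\frac{44210}{60569} \approx 0.72991$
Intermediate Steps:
$\frac{-18604 - 25606}{-25632 + \left(435 + 278\right) \left(-49\right)} = - \frac{44210}{-25632 + 713 \left(-49\right)} = - \frac{44210}{-25632 - 34937} = - \frac{44210}{-60569} = \left(-44210\right) \left(- \frac{1}{60569}\right) = \frac{44210}{60569}$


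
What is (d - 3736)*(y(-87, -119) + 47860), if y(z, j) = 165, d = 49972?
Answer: 2220483900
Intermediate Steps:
(d - 3736)*(y(-87, -119) + 47860) = (49972 - 3736)*(165 + 47860) = 46236*48025 = 2220483900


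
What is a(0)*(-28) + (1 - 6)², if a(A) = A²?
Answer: 25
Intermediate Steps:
a(0)*(-28) + (1 - 6)² = 0²*(-28) + (1 - 6)² = 0*(-28) + (-5)² = 0 + 25 = 25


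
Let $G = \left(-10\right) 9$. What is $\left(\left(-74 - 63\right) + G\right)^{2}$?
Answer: $51529$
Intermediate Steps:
$G = -90$
$\left(\left(-74 - 63\right) + G\right)^{2} = \left(\left(-74 - 63\right) - 90\right)^{2} = \left(-137 - 90\right)^{2} = \left(-227\right)^{2} = 51529$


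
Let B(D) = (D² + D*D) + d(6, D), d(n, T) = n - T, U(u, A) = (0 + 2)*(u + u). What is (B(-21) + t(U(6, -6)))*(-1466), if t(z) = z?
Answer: -1367778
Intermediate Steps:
U(u, A) = 4*u (U(u, A) = 2*(2*u) = 4*u)
B(D) = 6 - D + 2*D² (B(D) = (D² + D*D) + (6 - D) = (D² + D²) + (6 - D) = 2*D² + (6 - D) = 6 - D + 2*D²)
(B(-21) + t(U(6, -6)))*(-1466) = ((6 - 1*(-21) + 2*(-21)²) + 4*6)*(-1466) = ((6 + 21 + 2*441) + 24)*(-1466) = ((6 + 21 + 882) + 24)*(-1466) = (909 + 24)*(-1466) = 933*(-1466) = -1367778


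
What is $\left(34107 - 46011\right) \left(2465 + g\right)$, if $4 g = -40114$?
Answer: $90035904$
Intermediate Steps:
$g = - \frac{20057}{2}$ ($g = \frac{1}{4} \left(-40114\right) = - \frac{20057}{2} \approx -10029.0$)
$\left(34107 - 46011\right) \left(2465 + g\right) = \left(34107 - 46011\right) \left(2465 - \frac{20057}{2}\right) = \left(-11904\right) \left(- \frac{15127}{2}\right) = 90035904$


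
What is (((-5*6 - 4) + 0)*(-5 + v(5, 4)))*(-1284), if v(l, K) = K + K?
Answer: 130968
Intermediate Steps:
v(l, K) = 2*K
(((-5*6 - 4) + 0)*(-5 + v(5, 4)))*(-1284) = (((-5*6 - 4) + 0)*(-5 + 2*4))*(-1284) = (((-30 - 4) + 0)*(-5 + 8))*(-1284) = ((-34 + 0)*3)*(-1284) = -34*3*(-1284) = -102*(-1284) = 130968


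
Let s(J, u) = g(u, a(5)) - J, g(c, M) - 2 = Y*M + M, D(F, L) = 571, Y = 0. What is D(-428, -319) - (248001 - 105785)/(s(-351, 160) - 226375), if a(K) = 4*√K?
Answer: 7300554549859/12771486101 + 142216*√5/12771486101 ≈ 571.63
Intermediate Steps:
g(c, M) = 2 + M (g(c, M) = 2 + (0*M + M) = 2 + (0 + M) = 2 + M)
s(J, u) = 2 - J + 4*√5 (s(J, u) = (2 + 4*√5) - J = 2 - J + 4*√5)
D(-428, -319) - (248001 - 105785)/(s(-351, 160) - 226375) = 571 - (248001 - 105785)/((2 - 1*(-351) + 4*√5) - 226375) = 571 - 142216/((2 + 351 + 4*√5) - 226375) = 571 - 142216/((353 + 4*√5) - 226375) = 571 - 142216/(-226022 + 4*√5)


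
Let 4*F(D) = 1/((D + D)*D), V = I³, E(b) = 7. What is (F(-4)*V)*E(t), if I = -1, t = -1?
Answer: -7/128 ≈ -0.054688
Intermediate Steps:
V = -1 (V = (-1)³ = -1)
F(D) = 1/(8*D²) (F(D) = (1/((D + D)*D))/4 = (1/(((2*D))*D))/4 = ((1/(2*D))/D)/4 = (1/(2*D²))/4 = 1/(8*D²))
(F(-4)*V)*E(t) = (((⅛)/(-4)²)*(-1))*7 = (((⅛)*(1/16))*(-1))*7 = ((1/128)*(-1))*7 = -1/128*7 = -7/128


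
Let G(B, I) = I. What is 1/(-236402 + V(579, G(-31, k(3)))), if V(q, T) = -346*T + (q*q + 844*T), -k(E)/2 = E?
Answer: 1/95851 ≈ 1.0433e-5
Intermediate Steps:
k(E) = -2*E
V(q, T) = q**2 + 498*T (V(q, T) = -346*T + (q**2 + 844*T) = q**2 + 498*T)
1/(-236402 + V(579, G(-31, k(3)))) = 1/(-236402 + (579**2 + 498*(-2*3))) = 1/(-236402 + (335241 + 498*(-6))) = 1/(-236402 + (335241 - 2988)) = 1/(-236402 + 332253) = 1/95851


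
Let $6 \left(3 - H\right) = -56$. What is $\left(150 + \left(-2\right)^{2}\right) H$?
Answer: $\frac{5698}{3} \approx 1899.3$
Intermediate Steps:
$H = \frac{37}{3}$ ($H = 3 - - \frac{28}{3} = 3 + \frac{28}{3} = \frac{37}{3} \approx 12.333$)
$\left(150 + \left(-2\right)^{2}\right) H = \left(150 + \left(-2\right)^{2}\right) \frac{37}{3} = \left(150 + 4\right) \frac{37}{3} = 154 \cdot \frac{37}{3} = \frac{5698}{3}$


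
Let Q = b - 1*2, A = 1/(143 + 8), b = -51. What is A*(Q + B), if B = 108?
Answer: 55/151 ≈ 0.36424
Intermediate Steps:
A = 1/151 ≈ 0.0066225
Q = -53 (Q = -51 - 1*2 = -51 - 2 = -53)
A*(Q + B) = (-53 + 108)/151 = (1/151)*55 = 55/151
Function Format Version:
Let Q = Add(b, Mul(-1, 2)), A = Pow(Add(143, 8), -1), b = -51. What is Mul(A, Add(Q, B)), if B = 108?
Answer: Rational(55, 151) ≈ 0.36424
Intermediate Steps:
A = Rational(1, 151) (A = Pow(151, -1) = Rational(1, 151) ≈ 0.0066225)
Q = -53 (Q = Add(-51, Mul(-1, 2)) = Add(-51, -2) = -53)
Mul(A, Add(Q, B)) = Mul(Rational(1, 151), Add(-53, 108)) = Mul(Rational(1, 151), 55) = Rational(55, 151)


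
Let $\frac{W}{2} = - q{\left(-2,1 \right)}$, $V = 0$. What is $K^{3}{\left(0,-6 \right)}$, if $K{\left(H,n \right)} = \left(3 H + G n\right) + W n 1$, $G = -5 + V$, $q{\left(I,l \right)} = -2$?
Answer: $216$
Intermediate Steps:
$G = -5$ ($G = -5 + 0 = -5$)
$W = 4$ ($W = 2 \left(\left(-1\right) \left(-2\right)\right) = 2 \cdot 2 = 4$)
$K{\left(H,n \right)} = - n + 3 H$ ($K{\left(H,n \right)} = \left(3 H - 5 n\right) + 4 n 1 = \left(- 5 n + 3 H\right) + 4 n = - n + 3 H$)
$K^{3}{\left(0,-6 \right)} = \left(\left(-1\right) \left(-6\right) + 3 \cdot 0\right)^{3} = \left(6 + 0\right)^{3} = 6^{3} = 216$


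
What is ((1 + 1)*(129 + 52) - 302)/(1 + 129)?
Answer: 6/13 ≈ 0.46154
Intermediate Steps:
((1 + 1)*(129 + 52) - 302)/(1 + 129) = (2*181 - 302)/130 = (362 - 302)*(1/130) = 60*(1/130) = 6/13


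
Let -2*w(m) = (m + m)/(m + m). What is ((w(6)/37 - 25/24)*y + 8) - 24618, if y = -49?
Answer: -21807767/888 ≈ -24558.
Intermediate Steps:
w(m) = -½ (w(m) = -(m + m)/(2*(m + m)) = -2*m/(2*(2*m)) = -2*m*1/(2*m)/2 = -½*1 = -½)
((w(6)/37 - 25/24)*y + 8) - 24618 = ((-½/37 - 25/24)*(-49) + 8) - 24618 = ((-½*1/37 - 25*1/24)*(-49) + 8) - 24618 = ((-1/74 - 25/24)*(-49) + 8) - 24618 = (-937/888*(-49) + 8) - 24618 = (45913/888 + 8) - 24618 = 53017/888 - 24618 = -21807767/888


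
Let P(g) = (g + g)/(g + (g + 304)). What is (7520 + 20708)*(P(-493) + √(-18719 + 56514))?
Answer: 13916404/341 + 28228*√37795 ≈ 5.5286e+6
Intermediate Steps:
P(g) = 2*g/(304 + 2*g) (P(g) = (2*g)/(g + (304 + g)) = (2*g)/(304 + 2*g) = 2*g/(304 + 2*g))
(7520 + 20708)*(P(-493) + √(-18719 + 56514)) = (7520 + 20708)*(-493/(152 - 493) + √(-18719 + 56514)) = 28228*(-493/(-341) + √37795) = 28228*(-493*(-1/341) + √37795) = 28228*(493/341 + √37795) = 13916404/341 + 28228*√37795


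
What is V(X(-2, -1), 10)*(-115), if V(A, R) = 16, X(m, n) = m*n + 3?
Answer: -1840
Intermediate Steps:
X(m, n) = 3 + m*n
V(X(-2, -1), 10)*(-115) = 16*(-115) = -1840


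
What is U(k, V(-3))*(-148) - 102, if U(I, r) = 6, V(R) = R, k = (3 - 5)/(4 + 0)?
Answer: -990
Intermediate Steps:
k = -1/2 (k = -2/4 = -2*1/4 = -1/2 ≈ -0.50000)
U(k, V(-3))*(-148) - 102 = 6*(-148) - 102 = -888 - 102 = -990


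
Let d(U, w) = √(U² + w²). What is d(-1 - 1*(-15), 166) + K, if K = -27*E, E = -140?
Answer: 3780 + 2*√6938 ≈ 3946.6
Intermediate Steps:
K = 3780 (K = -27*(-140) = 3780)
d(-1 - 1*(-15), 166) + K = √((-1 - 1*(-15))² + 166²) + 3780 = √((-1 + 15)² + 27556) + 3780 = √(14² + 27556) + 3780 = √(196 + 27556) + 3780 = √27752 + 3780 = 2*√6938 + 3780 = 3780 + 2*√6938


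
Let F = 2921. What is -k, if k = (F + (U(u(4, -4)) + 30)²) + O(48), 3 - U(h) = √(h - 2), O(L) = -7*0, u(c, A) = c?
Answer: -4012 + 66*√2 ≈ -3918.7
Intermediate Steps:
O(L) = 0
U(h) = 3 - √(-2 + h) (U(h) = 3 - √(h - 2) = 3 - √(-2 + h))
k = 2921 + (33 - √2)² (k = (2921 + ((3 - √(-2 + 4)) + 30)²) + 0 = (2921 + ((3 - √2) + 30)²) + 0 = (2921 + (33 - √2)²) + 0 = 2921 + (33 - √2)² ≈ 3918.7)
-k = -(4012 - 66*√2) = -4012 + 66*√2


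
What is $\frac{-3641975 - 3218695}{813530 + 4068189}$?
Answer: $- \frac{6860670}{4881719} \approx -1.4054$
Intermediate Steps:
$\frac{-3641975 - 3218695}{813530 + 4068189} = - \frac{6860670}{4881719}$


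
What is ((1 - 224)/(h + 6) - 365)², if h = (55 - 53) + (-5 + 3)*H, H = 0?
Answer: 9878449/64 ≈ 1.5435e+5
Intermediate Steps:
h = 2 (h = (55 - 53) + (-5 + 3)*0 = 2 - 2*0 = 2 + 0 = 2)
((1 - 224)/(h + 6) - 365)² = ((1 - 224)/(2 + 6) - 365)² = (-223/8 - 365)² = (-3143/8)² = 9878449/64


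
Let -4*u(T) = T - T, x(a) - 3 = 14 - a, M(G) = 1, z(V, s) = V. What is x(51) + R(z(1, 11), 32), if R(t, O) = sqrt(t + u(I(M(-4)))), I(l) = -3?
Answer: -33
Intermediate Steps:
x(a) = 17 - a (x(a) = 3 + (14 - a) = 17 - a)
u(T) = 0 (u(T) = -(T - T)/4 = -1/4*0 = 0)
R(t, O) = sqrt(t) (R(t, O) = sqrt(t + 0) = sqrt(t))
x(51) + R(z(1, 11), 32) = (17 - 1*51) + sqrt(1) = (17 - 51) + 1 = -34 + 1 = -33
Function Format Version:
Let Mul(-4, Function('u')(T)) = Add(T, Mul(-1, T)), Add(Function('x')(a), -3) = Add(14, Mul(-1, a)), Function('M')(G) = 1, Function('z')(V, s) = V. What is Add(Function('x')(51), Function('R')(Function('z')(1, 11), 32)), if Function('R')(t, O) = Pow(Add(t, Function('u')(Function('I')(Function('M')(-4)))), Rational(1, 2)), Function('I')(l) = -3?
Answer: -33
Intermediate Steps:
Function('x')(a) = Add(17, Mul(-1, a)) (Function('x')(a) = Add(3, Add(14, Mul(-1, a))) = Add(17, Mul(-1, a)))
Function('u')(T) = 0 (Function('u')(T) = Mul(Rational(-1, 4), Add(T, Mul(-1, T))) = Mul(Rational(-1, 4), 0) = 0)
Function('R')(t, O) = Pow(t, Rational(1, 2)) (Function('R')(t, O) = Pow(Add(t, 0), Rational(1, 2)) = Pow(t, Rational(1, 2)))
Add(Function('x')(51), Function('R')(Function('z')(1, 11), 32)) = Add(Add(17, Mul(-1, 51)), Pow(1, Rational(1, 2))) = Add(Add(17, -51), 1) = Add(-34, 1) = -33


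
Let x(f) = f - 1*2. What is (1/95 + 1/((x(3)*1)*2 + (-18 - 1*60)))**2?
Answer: 1/144400 ≈ 6.9252e-6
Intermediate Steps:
x(f) = -2 + f (x(f) = f - 2 = -2 + f)
(1/95 + 1/((x(3)*1)*2 + (-18 - 1*60)))**2 = (1/95 + 1/(((-2 + 3)*1)*2 + (-18 - 1*60)))**2 = (1/95 + 1/((1*1)*2 + (-18 - 60)))**2 = (1/95 + 1/(1*2 - 78))**2 = (1/95 + 1/(2 - 78))**2 = (1/95 + 1/(-76))**2 = (1/95 - 1/76)**2 = (-1/380)**2 = 1/144400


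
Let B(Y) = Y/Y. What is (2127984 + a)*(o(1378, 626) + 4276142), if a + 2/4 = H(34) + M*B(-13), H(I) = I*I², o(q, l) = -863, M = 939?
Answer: 18539546445387/2 ≈ 9.2698e+12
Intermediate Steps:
H(I) = I³
B(Y) = 1
a = 80485/2 (a = -½ + (34³ + 939*1) = -½ + (39304 + 939) = -½ + 40243 = 80485/2 ≈ 40243.)
(2127984 + a)*(o(1378, 626) + 4276142) = (2127984 + 80485/2)*(-863 + 4276142) = (4336453/2)*4275279 = 18539546445387/2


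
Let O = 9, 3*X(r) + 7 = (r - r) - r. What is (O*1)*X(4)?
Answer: -33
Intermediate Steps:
X(r) = -7/3 - r/3 (X(r) = -7/3 + ((r - r) - r)/3 = -7/3 + (0 - r)/3 = -7/3 + (-r)/3 = -7/3 - r/3)
(O*1)*X(4) = (9*1)*(-7/3 - ⅓*4) = 9*(-7/3 - 4/3) = 9*(-11/3) = -33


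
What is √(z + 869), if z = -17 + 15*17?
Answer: 3*√123 ≈ 33.272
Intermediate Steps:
z = 238 (z = -17 + 255 = 238)
√(z + 869) = √(238 + 869) = √1107 = 3*√123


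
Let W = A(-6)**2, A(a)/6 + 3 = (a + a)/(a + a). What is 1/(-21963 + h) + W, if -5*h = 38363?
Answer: 21337627/148178 ≈ 144.00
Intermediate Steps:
h = -38363/5 (h = -1/5*38363 = -38363/5 ≈ -7672.6)
A(a) = -12 (A(a) = -18 + 6*((a + a)/(a + a)) = -18 + 6*((2*a)/((2*a))) = -18 + 6*((2*a)*(1/(2*a))) = -18 + 6*1 = -18 + 6 = -12)
W = 144 (W = (-12)**2 = 144)
1/(-21963 + h) + W = 1/(-21963 - 38363/5) + 144 = 1/(-148178/5) + 144 = -5/148178 + 144 = 21337627/148178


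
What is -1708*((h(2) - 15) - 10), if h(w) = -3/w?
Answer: 45262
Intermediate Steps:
-1708*((h(2) - 15) - 10) = -1708*((-3/2 - 15) - 10) = -1708*(-33/2 - 10) = -1708*(-53/2) = 45262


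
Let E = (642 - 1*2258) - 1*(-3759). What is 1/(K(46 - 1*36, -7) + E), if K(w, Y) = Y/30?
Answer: 30/64283 ≈ 0.00046669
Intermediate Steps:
K(w, Y) = Y/30 (K(w, Y) = Y*(1/30) = Y/30)
E = 2143 (E = (642 - 2258) + 3759 = -1616 + 3759 = 2143)
1/(K(46 - 1*36, -7) + E) = 1/((1/30)*(-7) + 2143) = 1/(-7/30 + 2143) = 1/(64283/30) = 30/64283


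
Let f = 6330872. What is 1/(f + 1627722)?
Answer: 1/7958594 ≈ 1.2565e-7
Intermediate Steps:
1/(f + 1627722) = 1/(6330872 + 1627722) = 1/7958594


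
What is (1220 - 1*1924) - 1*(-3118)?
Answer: 2414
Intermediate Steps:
(1220 - 1*1924) - 1*(-3118) = (1220 - 1924) + 3118 = -704 + 3118 = 2414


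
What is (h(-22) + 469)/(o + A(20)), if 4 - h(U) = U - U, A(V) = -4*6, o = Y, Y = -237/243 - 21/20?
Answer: -766260/42161 ≈ -18.175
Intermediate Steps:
Y = -3281/1620 (Y = -237*1/243 - 21*1/20 = -79/81 - 21/20 = -3281/1620 ≈ -2.0253)
o = -3281/1620 ≈ -2.0253
A(V) = -24
h(U) = 4 (h(U) = 4 - (U - U) = 4 - 1*0 = 4 + 0 = 4)
(h(-22) + 469)/(o + A(20)) = (4 + 469)/(-3281/1620 - 24) = 473/(-42161/1620) = 473*(-1620/42161) = -766260/42161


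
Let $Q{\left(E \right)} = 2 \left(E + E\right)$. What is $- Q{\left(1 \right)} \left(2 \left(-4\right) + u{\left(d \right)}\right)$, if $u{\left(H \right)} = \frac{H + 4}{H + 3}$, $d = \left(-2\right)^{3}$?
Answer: $\frac{144}{5} \approx 28.8$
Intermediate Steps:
$d = -8$
$Q{\left(E \right)} = 4 E$ ($Q{\left(E \right)} = 2 \cdot 2 E = 4 E$)
$u{\left(H \right)} = \frac{4 + H}{3 + H}$
$- Q{\left(1 \right)} \left(2 \left(-4\right) + u{\left(d \right)}\right) = - 4 \cdot 1 \left(2 \left(-4\right) + \frac{4 - 8}{3 - 8}\right) = \left(-1\right) 4 \left(-8 + \frac{1}{-5} \left(-4\right)\right) = - 4 \left(-8 - - \frac{4}{5}\right) = - 4 \left(-8 + \frac{4}{5}\right) = \left(-4\right) \left(- \frac{36}{5}\right) = \frac{144}{5}$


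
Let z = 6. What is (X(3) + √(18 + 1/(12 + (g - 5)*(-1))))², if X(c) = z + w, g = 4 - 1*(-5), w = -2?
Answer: (16 + √290)²/16 ≈ 68.184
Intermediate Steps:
g = 9 (g = 4 + 5 = 9)
X(c) = 4 (X(c) = 6 - 2 = 4)
(X(3) + √(18 + 1/(12 + (g - 5)*(-1))))² = (4 + √(18 + 1/(12 + (9 - 5)*(-1))))² = (4 + √(18 + 1/(12 + 4*(-1))))² = (4 + √(18 + 1/(12 - 4)))² = (4 + √(18 + 1/8))² = (4 + √(18 + ⅛))² = (4 + √(145/8))² = (4 + √290/4)²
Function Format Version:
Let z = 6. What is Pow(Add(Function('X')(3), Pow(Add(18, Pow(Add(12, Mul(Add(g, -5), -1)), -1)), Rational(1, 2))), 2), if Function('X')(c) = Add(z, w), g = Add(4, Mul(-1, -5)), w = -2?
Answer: Mul(Rational(1, 16), Pow(Add(16, Pow(290, Rational(1, 2))), 2)) ≈ 68.184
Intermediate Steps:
g = 9 (g = Add(4, 5) = 9)
Function('X')(c) = 4 (Function('X')(c) = Add(6, -2) = 4)
Pow(Add(Function('X')(3), Pow(Add(18, Pow(Add(12, Mul(Add(g, -5), -1)), -1)), Rational(1, 2))), 2) = Pow(Add(4, Pow(Add(18, Pow(Add(12, Mul(Add(9, -5), -1)), -1)), Rational(1, 2))), 2) = Pow(Add(4, Pow(Add(18, Pow(Add(12, Mul(4, -1)), -1)), Rational(1, 2))), 2) = Pow(Add(4, Pow(Add(18, Pow(Add(12, -4), -1)), Rational(1, 2))), 2) = Pow(Add(4, Pow(Add(18, Pow(8, -1)), Rational(1, 2))), 2) = Pow(Add(4, Pow(Add(18, Rational(1, 8)), Rational(1, 2))), 2) = Pow(Add(4, Pow(Rational(145, 8), Rational(1, 2))), 2) = Pow(Add(4, Mul(Rational(1, 4), Pow(290, Rational(1, 2)))), 2)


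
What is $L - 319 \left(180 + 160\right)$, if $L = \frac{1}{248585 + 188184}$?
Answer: $- \frac{47371965739}{436769} \approx -1.0846 \cdot 10^{5}$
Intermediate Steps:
$L = \frac{1}{436769} \approx 2.2895 \cdot 10^{-6}$
$L - 319 \left(180 + 160\right) = \frac{1}{436769} - 319 \left(180 + 160\right) = \frac{1}{436769} - 108460 = - \frac{47371965739}{436769}$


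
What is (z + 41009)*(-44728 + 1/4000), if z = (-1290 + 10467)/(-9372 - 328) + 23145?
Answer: -111334185847891377/38800000 ≈ -2.8694e+9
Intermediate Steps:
z = 224497323/9700 (z = 9177/(-9700) + 23145 = 9177*(-1/9700) + 23145 = -9177/9700 + 23145 = 224497323/9700 ≈ 23144.)
(z + 41009)*(-44728 + 1/4000) = (224497323/9700 + 41009)*(-44728 + 1/4000) = 622284623*(-44728 + 1/4000)/9700 = (622284623/9700)*(-178911999/4000) = -111334185847891377/38800000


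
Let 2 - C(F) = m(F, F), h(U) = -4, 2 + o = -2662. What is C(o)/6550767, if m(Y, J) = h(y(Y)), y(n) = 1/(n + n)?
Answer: 2/2183589 ≈ 9.1592e-7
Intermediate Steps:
o = -2664 (o = -2 - 2662 = -2664)
y(n) = 1/(2*n)
m(Y, J) = -4
C(F) = 6 (C(F) = 2 - 1*(-4) = 2 + 4 = 6)
C(o)/6550767 = 6/6550767 = 6*(1/6550767) = 2/2183589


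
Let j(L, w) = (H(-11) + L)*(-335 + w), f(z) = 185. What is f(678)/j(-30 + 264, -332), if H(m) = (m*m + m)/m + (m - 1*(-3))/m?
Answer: -2035/1648824 ≈ -0.0012342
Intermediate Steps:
H(m) = (3 + m)/m + (m + m²)/m (H(m) = (m² + m)/m + (m + 3)/m = (m + m²)/m + (3 + m)/m = (3 + m)/m + (m + m²)/m)
j(L, w) = (-335 + w)*(-102/11 + L) (j(L, w) = ((2 - 11 + 3/(-11)) + L)*(-335 + w) = ((2 - 11 + 3*(-1/11)) + L)*(-335 + w) = ((2 - 11 - 3/11) + L)*(-335 + w) = (-102/11 + L)*(-335 + w) = (-335 + w)*(-102/11 + L))
f(678)/j(-30 + 264, -332) = 185/(34170/11 - 335*(-30 + 264) - 102/11*(-332) + (-30 + 264)*(-332)) = 185/(34170/11 - 335*234 + 33864/11 + 234*(-332)) = 185/(34170/11 - 78390 + 33864/11 - 77688) = 185/(-1648824/11) = 185*(-11/1648824) = -2035/1648824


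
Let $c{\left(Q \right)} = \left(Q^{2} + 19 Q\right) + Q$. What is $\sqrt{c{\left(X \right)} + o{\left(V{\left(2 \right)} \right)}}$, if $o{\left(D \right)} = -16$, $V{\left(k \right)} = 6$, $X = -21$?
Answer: $\sqrt{5} \approx 2.2361$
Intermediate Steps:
$c{\left(Q \right)} = Q^{2} + 20 Q$
$\sqrt{c{\left(X \right)} + o{\left(V{\left(2 \right)} \right)}} = \sqrt{- 21 \left(20 - 21\right) - 16} = \sqrt{\left(-21\right) \left(-1\right) - 16} = \sqrt{21 - 16} = \sqrt{5}$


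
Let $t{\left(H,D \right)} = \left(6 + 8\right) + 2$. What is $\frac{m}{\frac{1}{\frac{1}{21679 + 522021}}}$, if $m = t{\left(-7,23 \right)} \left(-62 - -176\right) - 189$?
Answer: $\frac{327}{108740} \approx 0.0030072$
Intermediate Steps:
$t{\left(H,D \right)} = 16$ ($t{\left(H,D \right)} = 14 + 2 = 16$)
$m = 1635$ ($m = 16 \left(-62 - -176\right) - 189 = 16 \left(-62 + 176\right) - 189 = 16 \cdot 114 - 189 = 1824 - 189 = 1635$)
$\frac{m}{\frac{1}{\frac{1}{21679 + 522021}}} = \frac{1635}{\frac{1}{\frac{1}{21679 + 522021}}} = \frac{1635}{\frac{1}{\frac{1}{543700}}} = \frac{1635}{543700} = 1635 \cdot \frac{1}{543700} = \frac{327}{108740}$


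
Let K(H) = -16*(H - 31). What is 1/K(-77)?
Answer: 1/1728 ≈ 0.00057870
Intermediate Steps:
K(H) = 496 - 16*H (K(H) = -16*(-31 + H) = 496 - 16*H)
1/K(-77) = 1/(496 - 16*(-77)) = 1/(496 + 1232) = 1/1728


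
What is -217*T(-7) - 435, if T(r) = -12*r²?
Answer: 127161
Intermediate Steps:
-217*T(-7) - 435 = -(-2604)*(-7)² - 435 = -(-2604)*49 - 435 = -217*(-588) - 435 = 127596 - 435 = 127161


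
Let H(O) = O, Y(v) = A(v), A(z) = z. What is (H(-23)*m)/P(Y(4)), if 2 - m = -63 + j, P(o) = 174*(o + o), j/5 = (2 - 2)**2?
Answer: -1495/1392 ≈ -1.0740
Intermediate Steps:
j = 0 (j = 5*(2 - 2)**2 = 5*0**2 = 5*0 = 0)
Y(v) = v
P(o) = 348*o (P(o) = 174*(2*o) = 348*o)
m = 65 (m = 2 - (-63 + 0) = 2 - 1*(-63) = 2 + 63 = 65)
(H(-23)*m)/P(Y(4)) = (-23*65)/((348*4)) = -1495/1392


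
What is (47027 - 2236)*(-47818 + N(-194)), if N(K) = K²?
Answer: -456061962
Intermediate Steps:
(47027 - 2236)*(-47818 + N(-194)) = (47027 - 2236)*(-47818 + (-194)²) = 44791*(-47818 + 37636) = 44791*(-10182) = -456061962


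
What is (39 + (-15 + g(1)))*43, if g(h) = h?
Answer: 1075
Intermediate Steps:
(39 + (-15 + g(1)))*43 = (39 + (-15 + 1))*43 = (39 - 14)*43 = 25*43 = 1075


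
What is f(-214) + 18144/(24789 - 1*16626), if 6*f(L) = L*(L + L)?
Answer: 41543020/2721 ≈ 15268.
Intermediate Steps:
f(L) = L²/3 (f(L) = (L*(L + L))/6 = (L*(2*L))/6 = (2*L²)/6 = L²/3)
f(-214) + 18144/(24789 - 1*16626) = (⅓)*(-214)² + 18144/(24789 - 1*16626) = (⅓)*45796 + 18144/(24789 - 16626) = 45796/3 + 18144/8163 = 45796/3 + 18144*(1/8163) = 45796/3 + 2016/907 = 41543020/2721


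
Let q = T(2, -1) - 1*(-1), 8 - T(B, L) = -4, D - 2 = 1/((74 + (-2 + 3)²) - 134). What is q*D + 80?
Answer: 6241/59 ≈ 105.78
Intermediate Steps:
D = 117/59 (D = 2 + 1/((74 + (-2 + 3)²) - 134) = 2 + 1/((74 + 1²) - 134) = 2 + 1/((74 + 1) - 134) = 2 + 1/(75 - 134) = 2 + 1/(-59) = 2 - 1/59 = 117/59 ≈ 1.9831)
T(B, L) = 12 (T(B, L) = 8 - 1*(-4) = 8 + 4 = 12)
q = 13 (q = 12 - 1*(-1) = 12 + 1 = 13)
q*D + 80 = 13*(117/59) + 80 = 1521/59 + 80 = 6241/59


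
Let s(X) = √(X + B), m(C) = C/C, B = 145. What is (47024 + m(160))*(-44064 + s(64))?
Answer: -2072109600 + 47025*√209 ≈ -2.0714e+9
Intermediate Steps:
m(C) = 1
s(X) = √(145 + X) (s(X) = √(X + 145) = √(145 + X))
(47024 + m(160))*(-44064 + s(64)) = (47024 + 1)*(-44064 + √(145 + 64)) = 47025*(-44064 + √209) = -2072109600 + 47025*√209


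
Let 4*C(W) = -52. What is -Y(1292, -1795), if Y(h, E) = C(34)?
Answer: 13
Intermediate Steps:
C(W) = -13 (C(W) = (¼)*(-52) = -13)
Y(h, E) = -13
-Y(1292, -1795) = -1*(-13) = 13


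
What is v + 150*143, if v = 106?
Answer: 21556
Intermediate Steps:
v + 150*143 = 106 + 150*143 = 106 + 21450 = 21556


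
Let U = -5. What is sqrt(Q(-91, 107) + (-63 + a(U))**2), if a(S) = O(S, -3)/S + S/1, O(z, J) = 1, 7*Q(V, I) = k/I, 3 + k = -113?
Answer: 3*sqrt(7247953909)/3745 ≈ 68.199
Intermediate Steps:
k = -116 (k = -3 - 113 = -116)
Q(V, I) = -116/(7*I) (Q(V, I) = (-116/I)/7 = -116/(7*I))
a(S) = S + 1/S (a(S) = 1/S + S/1 = 1/S + S*1 = 1/S + S = S + 1/S)
sqrt(Q(-91, 107) + (-63 + a(U))**2) = sqrt(-116/7/107 + (-63 + (-5 + 1/(-5)))**2) = sqrt(-116/7*1/107 + (-63 + (-5 - 1/5))**2) = sqrt(-116/749 + (-63 - 26/5)**2) = sqrt(-116/749 + (-341/5)**2) = sqrt(-116/749 + 116281/25) = sqrt(87091569/18725) = 3*sqrt(7247953909)/3745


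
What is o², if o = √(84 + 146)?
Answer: 230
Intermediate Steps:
o = √230 ≈ 15.166
o² = (√230)² = 230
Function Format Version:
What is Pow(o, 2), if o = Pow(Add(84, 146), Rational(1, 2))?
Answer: 230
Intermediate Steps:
o = Pow(230, Rational(1, 2)) ≈ 15.166
Pow(o, 2) = Pow(Pow(230, Rational(1, 2)), 2) = 230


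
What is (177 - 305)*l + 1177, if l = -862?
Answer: 111513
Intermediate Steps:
(177 - 305)*l + 1177 = (177 - 305)*(-862) + 1177 = -128*(-862) + 1177 = 110336 + 1177 = 111513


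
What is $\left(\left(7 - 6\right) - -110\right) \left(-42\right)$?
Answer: $-4662$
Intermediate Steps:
$\left(\left(7 - 6\right) - -110\right) \left(-42\right) = \left(\left(7 - 6\right) + 110\right) \left(-42\right) = \left(1 + 110\right) \left(-42\right) = 111 \left(-42\right) = -4662$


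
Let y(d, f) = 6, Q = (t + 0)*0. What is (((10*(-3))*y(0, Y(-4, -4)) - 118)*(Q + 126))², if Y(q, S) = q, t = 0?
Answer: 1409852304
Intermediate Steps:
Q = 0 (Q = (0 + 0)*0 = 0*0 = 0)
(((10*(-3))*y(0, Y(-4, -4)) - 118)*(Q + 126))² = (((10*(-3))*6 - 118)*(0 + 126))² = ((-30*6 - 118)*126)² = ((-180 - 118)*126)² = (-298*126)² = (-37548)² = 1409852304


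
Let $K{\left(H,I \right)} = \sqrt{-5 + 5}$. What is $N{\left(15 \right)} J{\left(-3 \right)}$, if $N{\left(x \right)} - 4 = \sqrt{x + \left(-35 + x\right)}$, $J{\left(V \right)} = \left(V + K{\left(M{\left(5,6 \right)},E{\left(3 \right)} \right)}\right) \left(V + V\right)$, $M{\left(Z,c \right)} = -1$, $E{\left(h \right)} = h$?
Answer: $72 + 18 i \sqrt{5} \approx 72.0 + 40.249 i$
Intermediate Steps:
$K{\left(H,I \right)} = 0$ ($K{\left(H,I \right)} = \sqrt{0} = 0$)
$J{\left(V \right)} = 2 V^{2}$ ($J{\left(V \right)} = \left(V + 0\right) \left(V + V\right) = V 2 V = 2 V^{2}$)
$N{\left(x \right)} = 4 + \sqrt{-35 + 2 x}$ ($N{\left(x \right)} = 4 + \sqrt{x + \left(-35 + x\right)} = 4 + \sqrt{-35 + 2 x}$)
$N{\left(15 \right)} J{\left(-3 \right)} = \left(4 + \sqrt{-35 + 2 \cdot 15}\right) 2 \left(-3\right)^{2} = \left(4 + \sqrt{-35 + 30}\right) 2 \cdot 9 = \left(4 + \sqrt{-5}\right) 18 = \left(4 + i \sqrt{5}\right) 18 = 72 + 18 i \sqrt{5}$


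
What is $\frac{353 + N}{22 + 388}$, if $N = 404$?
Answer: $\frac{757}{410} \approx 1.8463$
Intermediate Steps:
$\frac{353 + N}{22 + 388} = \frac{353 + 404}{22 + 388} = \frac{757}{410}$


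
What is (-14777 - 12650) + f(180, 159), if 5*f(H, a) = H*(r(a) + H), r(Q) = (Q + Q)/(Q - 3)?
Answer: -271357/13 ≈ -20874.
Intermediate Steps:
r(Q) = 2*Q/(-3 + Q) (r(Q) = (2*Q)/(-3 + Q) = 2*Q/(-3 + Q))
f(H, a) = H*(H + 2*a/(-3 + a))/5 (f(H, a) = (H*(2*a/(-3 + a) + H))/5 = (H*(H + 2*a/(-3 + a)))/5 = H*(H + 2*a/(-3 + a))/5)
(-14777 - 12650) + f(180, 159) = (-14777 - 12650) + (1/5)*180*(2*159 + 180*(-3 + 159))/(-3 + 159) = -27427 + (1/5)*180*(318 + 180*156)/156 = -27427 + (1/5)*180*(1/156)*(318 + 28080) = -27427 + (1/5)*180*(1/156)*28398 = -27427 + 85194/13 = -271357/13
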